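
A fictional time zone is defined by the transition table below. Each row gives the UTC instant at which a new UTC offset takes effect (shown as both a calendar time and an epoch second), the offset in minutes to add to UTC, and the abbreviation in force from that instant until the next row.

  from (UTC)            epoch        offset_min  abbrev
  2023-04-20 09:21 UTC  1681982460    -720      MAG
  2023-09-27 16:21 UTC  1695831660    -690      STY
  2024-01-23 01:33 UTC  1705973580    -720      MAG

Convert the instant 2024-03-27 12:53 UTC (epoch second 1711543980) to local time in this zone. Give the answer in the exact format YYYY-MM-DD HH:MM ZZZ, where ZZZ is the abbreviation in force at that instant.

Query: 2024-03-27 12:53 UTC
Rule 3/3 (MAG, -12:00): 2024-01-23 01:33 UTC ≤ query < +∞
12·60 + 53 - 720 = 53 min
53 = 0·1440 + 53; 53 = 0·60 + 53 → 00:53, same day
→ 2024-03-27 00:53 MAG

2024-03-27 00:53 MAG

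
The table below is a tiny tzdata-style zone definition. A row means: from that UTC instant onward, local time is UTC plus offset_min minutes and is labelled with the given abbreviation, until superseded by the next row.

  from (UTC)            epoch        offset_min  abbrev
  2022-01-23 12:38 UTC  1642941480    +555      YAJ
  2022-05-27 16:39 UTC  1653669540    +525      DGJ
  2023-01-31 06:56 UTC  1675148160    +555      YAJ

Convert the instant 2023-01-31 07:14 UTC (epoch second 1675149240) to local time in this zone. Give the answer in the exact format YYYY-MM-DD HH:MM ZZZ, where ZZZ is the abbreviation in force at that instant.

2023-01-31 16:29 YAJ

Query: 2023-01-31 07:14 UTC
Rule 3/3 (YAJ, +09:15): 2023-01-31 06:56 UTC ≤ query < +∞
7·60 + 14 + 555 = 989 min
989 = 0·1440 + 989; 989 = 16·60 + 29 → 16:29, same day
→ 2023-01-31 16:29 YAJ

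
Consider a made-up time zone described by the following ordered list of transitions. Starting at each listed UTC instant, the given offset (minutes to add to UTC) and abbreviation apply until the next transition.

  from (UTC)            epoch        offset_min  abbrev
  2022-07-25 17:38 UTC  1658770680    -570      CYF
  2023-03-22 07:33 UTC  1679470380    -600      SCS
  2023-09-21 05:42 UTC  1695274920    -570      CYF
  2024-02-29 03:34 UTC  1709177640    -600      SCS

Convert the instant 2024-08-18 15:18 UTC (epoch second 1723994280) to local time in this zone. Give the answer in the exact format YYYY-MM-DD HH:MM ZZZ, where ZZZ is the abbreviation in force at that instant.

Query: 2024-08-18 15:18 UTC
Rule 4/4 (SCS, -10:00): 2024-02-29 03:34 UTC ≤ query < +∞
15·60 + 18 - 600 = 318 min
318 = 0·1440 + 318; 318 = 5·60 + 18 → 05:18, same day
→ 2024-08-18 05:18 SCS

2024-08-18 05:18 SCS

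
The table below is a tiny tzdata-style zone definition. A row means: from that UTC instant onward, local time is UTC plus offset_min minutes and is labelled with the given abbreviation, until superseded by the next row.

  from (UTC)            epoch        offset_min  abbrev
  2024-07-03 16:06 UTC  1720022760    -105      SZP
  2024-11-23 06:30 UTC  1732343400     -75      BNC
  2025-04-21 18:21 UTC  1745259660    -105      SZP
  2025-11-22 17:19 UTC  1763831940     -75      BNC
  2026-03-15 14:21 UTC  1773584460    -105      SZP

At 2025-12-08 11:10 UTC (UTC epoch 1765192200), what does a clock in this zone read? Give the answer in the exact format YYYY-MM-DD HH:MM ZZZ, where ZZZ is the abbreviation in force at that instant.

2025-12-08 09:55 BNC

Query: 2025-12-08 11:10 UTC
Rule 4/5 (BNC, -01:15): 2025-11-22 17:19 UTC ≤ query < 2026-03-15 14:21 UTC
11·60 + 10 - 75 = 595 min
595 = 0·1440 + 595; 595 = 9·60 + 55 → 09:55, same day
→ 2025-12-08 09:55 BNC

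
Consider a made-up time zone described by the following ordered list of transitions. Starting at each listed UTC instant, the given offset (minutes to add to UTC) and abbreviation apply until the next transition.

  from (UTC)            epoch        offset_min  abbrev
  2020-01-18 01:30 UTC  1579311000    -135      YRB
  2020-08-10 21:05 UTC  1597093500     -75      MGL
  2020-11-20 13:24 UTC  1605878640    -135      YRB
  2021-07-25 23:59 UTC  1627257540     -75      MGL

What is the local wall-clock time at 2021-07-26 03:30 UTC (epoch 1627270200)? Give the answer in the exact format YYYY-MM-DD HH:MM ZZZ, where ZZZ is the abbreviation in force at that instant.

2021-07-26 02:15 MGL

Query: 2021-07-26 03:30 UTC
Rule 4/4 (MGL, -01:15): 2021-07-25 23:59 UTC ≤ query < +∞
3·60 + 30 - 75 = 135 min
135 = 0·1440 + 135; 135 = 2·60 + 15 → 02:15, same day
→ 2021-07-26 02:15 MGL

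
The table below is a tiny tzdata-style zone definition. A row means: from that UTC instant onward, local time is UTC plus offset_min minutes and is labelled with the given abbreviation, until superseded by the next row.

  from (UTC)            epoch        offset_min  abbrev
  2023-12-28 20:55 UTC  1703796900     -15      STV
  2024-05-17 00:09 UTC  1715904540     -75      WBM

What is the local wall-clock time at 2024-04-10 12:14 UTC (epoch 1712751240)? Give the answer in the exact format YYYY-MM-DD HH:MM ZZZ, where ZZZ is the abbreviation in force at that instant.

2024-04-10 11:59 STV

Query: 2024-04-10 12:14 UTC
Rule 1/2 (STV, -00:15): 2023-12-28 20:55 UTC ≤ query < 2024-05-17 00:09 UTC
12·60 + 14 - 15 = 719 min
719 = 0·1440 + 719; 719 = 11·60 + 59 → 11:59, same day
→ 2024-04-10 11:59 STV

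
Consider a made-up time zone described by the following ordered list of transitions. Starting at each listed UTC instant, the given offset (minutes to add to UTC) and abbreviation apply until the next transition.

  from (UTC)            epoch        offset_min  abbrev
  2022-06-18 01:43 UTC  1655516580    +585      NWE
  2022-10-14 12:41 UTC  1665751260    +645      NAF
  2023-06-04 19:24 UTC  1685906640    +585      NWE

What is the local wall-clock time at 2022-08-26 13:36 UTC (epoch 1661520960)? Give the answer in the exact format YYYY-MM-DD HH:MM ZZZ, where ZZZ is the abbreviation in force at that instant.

2022-08-26 23:21 NWE

Query: 2022-08-26 13:36 UTC
Rule 1/3 (NWE, +09:45): 2022-06-18 01:43 UTC ≤ query < 2022-10-14 12:41 UTC
13·60 + 36 + 585 = 1401 min
1401 = 0·1440 + 1401; 1401 = 23·60 + 21 → 23:21, same day
→ 2022-08-26 23:21 NWE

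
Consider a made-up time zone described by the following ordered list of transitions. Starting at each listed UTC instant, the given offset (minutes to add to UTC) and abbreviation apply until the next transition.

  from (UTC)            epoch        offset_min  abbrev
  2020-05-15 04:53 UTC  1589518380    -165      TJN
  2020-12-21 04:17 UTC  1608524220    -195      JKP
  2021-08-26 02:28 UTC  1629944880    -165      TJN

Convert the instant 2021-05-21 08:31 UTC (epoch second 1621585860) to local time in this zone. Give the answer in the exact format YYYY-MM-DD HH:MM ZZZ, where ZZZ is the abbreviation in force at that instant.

2021-05-21 05:16 JKP

Query: 2021-05-21 08:31 UTC
Rule 2/3 (JKP, -03:15): 2020-12-21 04:17 UTC ≤ query < 2021-08-26 02:28 UTC
8·60 + 31 - 195 = 316 min
316 = 0·1440 + 316; 316 = 5·60 + 16 → 05:16, same day
→ 2021-05-21 05:16 JKP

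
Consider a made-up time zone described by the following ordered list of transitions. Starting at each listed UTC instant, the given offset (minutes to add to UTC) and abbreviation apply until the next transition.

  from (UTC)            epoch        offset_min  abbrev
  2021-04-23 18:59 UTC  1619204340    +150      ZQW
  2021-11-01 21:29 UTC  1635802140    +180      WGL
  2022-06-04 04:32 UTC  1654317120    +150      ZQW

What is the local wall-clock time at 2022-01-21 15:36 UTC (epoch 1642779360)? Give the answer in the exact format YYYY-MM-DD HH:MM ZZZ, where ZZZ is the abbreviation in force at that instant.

Query: 2022-01-21 15:36 UTC
Rule 2/3 (WGL, +03:00): 2021-11-01 21:29 UTC ≤ query < 2022-06-04 04:32 UTC
15·60 + 36 + 180 = 1116 min
1116 = 0·1440 + 1116; 1116 = 18·60 + 36 → 18:36, same day
→ 2022-01-21 18:36 WGL

2022-01-21 18:36 WGL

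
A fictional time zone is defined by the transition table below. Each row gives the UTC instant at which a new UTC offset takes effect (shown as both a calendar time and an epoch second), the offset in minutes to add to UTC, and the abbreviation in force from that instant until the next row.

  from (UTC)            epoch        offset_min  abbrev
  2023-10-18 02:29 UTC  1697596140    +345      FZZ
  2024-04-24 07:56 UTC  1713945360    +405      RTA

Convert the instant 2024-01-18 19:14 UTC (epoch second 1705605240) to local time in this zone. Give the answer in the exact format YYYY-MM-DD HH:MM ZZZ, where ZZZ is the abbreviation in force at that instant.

Query: 2024-01-18 19:14 UTC
Rule 1/2 (FZZ, +05:45): 2023-10-18 02:29 UTC ≤ query < 2024-04-24 07:56 UTC
19·60 + 14 + 345 = 1499 min
1499 = 1·1440 + 59; 59 = 0·60 + 59 → 00:59, 2024-01-18 + 1 day = 2024-01-19
→ 2024-01-19 00:59 FZZ

2024-01-19 00:59 FZZ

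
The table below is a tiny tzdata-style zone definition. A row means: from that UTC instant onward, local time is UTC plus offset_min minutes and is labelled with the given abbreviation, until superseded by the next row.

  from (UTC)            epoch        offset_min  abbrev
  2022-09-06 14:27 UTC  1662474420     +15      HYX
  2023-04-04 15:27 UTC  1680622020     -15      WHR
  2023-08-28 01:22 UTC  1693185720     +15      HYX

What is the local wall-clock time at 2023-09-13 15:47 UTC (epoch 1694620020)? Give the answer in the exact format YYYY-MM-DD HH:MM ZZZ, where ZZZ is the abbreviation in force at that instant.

Query: 2023-09-13 15:47 UTC
Rule 3/3 (HYX, +00:15): 2023-08-28 01:22 UTC ≤ query < +∞
15·60 + 47 + 15 = 962 min
962 = 0·1440 + 962; 962 = 16·60 + 2 → 16:02, same day
→ 2023-09-13 16:02 HYX

2023-09-13 16:02 HYX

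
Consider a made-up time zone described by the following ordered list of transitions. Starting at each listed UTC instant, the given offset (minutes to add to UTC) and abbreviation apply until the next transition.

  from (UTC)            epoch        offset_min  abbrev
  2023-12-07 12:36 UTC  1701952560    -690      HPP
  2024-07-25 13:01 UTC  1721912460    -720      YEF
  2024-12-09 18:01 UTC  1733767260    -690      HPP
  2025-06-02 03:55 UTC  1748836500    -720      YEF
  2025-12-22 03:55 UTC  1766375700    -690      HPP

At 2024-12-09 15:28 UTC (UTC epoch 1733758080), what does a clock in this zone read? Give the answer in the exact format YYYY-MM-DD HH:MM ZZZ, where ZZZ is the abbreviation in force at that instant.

2024-12-09 03:28 YEF

Query: 2024-12-09 15:28 UTC
Rule 2/5 (YEF, -12:00): 2024-07-25 13:01 UTC ≤ query < 2024-12-09 18:01 UTC
15·60 + 28 - 720 = 208 min
208 = 0·1440 + 208; 208 = 3·60 + 28 → 03:28, same day
→ 2024-12-09 03:28 YEF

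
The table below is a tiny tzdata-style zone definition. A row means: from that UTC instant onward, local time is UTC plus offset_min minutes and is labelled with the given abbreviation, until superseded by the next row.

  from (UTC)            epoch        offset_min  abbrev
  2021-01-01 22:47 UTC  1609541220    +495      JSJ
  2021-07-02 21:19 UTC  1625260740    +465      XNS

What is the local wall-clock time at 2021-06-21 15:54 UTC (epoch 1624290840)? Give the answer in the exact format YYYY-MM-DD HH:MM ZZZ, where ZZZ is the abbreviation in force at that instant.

Query: 2021-06-21 15:54 UTC
Rule 1/2 (JSJ, +08:15): 2021-01-01 22:47 UTC ≤ query < 2021-07-02 21:19 UTC
15·60 + 54 + 495 = 1449 min
1449 = 1·1440 + 9; 9 = 0·60 + 9 → 00:09, 2021-06-21 + 1 day = 2021-06-22
→ 2021-06-22 00:09 JSJ

2021-06-22 00:09 JSJ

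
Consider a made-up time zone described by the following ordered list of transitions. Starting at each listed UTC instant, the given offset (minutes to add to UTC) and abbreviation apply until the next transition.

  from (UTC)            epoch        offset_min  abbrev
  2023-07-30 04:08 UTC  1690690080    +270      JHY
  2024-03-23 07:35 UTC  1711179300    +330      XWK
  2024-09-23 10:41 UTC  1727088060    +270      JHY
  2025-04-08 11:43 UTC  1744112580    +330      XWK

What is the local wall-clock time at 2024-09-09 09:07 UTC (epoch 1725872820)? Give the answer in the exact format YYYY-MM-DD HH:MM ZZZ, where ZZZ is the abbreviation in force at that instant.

Query: 2024-09-09 09:07 UTC
Rule 2/4 (XWK, +05:30): 2024-03-23 07:35 UTC ≤ query < 2024-09-23 10:41 UTC
9·60 + 7 + 330 = 877 min
877 = 0·1440 + 877; 877 = 14·60 + 37 → 14:37, same day
→ 2024-09-09 14:37 XWK

2024-09-09 14:37 XWK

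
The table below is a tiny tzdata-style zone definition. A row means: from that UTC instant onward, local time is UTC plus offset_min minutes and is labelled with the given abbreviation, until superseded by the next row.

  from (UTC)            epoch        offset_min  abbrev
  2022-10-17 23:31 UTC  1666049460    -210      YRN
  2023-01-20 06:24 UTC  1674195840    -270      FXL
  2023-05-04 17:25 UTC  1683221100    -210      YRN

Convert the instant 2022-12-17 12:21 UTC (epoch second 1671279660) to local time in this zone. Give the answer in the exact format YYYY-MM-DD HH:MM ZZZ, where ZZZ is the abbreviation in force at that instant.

Query: 2022-12-17 12:21 UTC
Rule 1/3 (YRN, -03:30): 2022-10-17 23:31 UTC ≤ query < 2023-01-20 06:24 UTC
12·60 + 21 - 210 = 531 min
531 = 0·1440 + 531; 531 = 8·60 + 51 → 08:51, same day
→ 2022-12-17 08:51 YRN

2022-12-17 08:51 YRN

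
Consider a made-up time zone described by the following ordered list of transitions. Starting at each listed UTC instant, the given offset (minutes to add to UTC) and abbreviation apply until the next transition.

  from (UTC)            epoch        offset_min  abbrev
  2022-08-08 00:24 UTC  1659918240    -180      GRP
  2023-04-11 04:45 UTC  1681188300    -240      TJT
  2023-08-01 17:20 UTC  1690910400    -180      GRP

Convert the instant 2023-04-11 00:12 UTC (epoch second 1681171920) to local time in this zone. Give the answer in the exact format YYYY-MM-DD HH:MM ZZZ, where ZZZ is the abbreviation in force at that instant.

Query: 2023-04-11 00:12 UTC
Rule 1/3 (GRP, -03:00): 2022-08-08 00:24 UTC ≤ query < 2023-04-11 04:45 UTC
0·60 + 12 - 180 = -168 min
-168 = -1·1440 + 1272; 1272 = 21·60 + 12 → 21:12, 2023-04-11 - 1 day = 2023-04-10
→ 2023-04-10 21:12 GRP

2023-04-10 21:12 GRP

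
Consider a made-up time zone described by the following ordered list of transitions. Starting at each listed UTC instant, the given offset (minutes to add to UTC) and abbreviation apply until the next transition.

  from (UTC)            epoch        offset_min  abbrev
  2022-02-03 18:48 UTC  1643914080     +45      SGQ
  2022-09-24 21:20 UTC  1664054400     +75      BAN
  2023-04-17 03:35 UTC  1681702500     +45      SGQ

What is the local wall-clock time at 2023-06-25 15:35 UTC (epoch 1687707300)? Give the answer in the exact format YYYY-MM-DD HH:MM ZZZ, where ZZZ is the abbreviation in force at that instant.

2023-06-25 16:20 SGQ

Query: 2023-06-25 15:35 UTC
Rule 3/3 (SGQ, +00:45): 2023-04-17 03:35 UTC ≤ query < +∞
15·60 + 35 + 45 = 980 min
980 = 0·1440 + 980; 980 = 16·60 + 20 → 16:20, same day
→ 2023-06-25 16:20 SGQ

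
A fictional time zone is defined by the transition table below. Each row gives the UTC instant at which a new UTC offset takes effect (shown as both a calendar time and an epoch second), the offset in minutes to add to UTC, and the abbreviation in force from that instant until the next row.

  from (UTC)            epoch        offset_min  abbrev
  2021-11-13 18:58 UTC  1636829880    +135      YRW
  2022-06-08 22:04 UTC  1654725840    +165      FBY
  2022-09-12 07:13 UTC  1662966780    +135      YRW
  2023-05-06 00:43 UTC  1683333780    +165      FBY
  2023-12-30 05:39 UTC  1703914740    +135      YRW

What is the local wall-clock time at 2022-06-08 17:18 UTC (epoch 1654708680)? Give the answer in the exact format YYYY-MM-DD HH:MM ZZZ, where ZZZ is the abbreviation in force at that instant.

2022-06-08 19:33 YRW

Query: 2022-06-08 17:18 UTC
Rule 1/5 (YRW, +02:15): 2021-11-13 18:58 UTC ≤ query < 2022-06-08 22:04 UTC
17·60 + 18 + 135 = 1173 min
1173 = 0·1440 + 1173; 1173 = 19·60 + 33 → 19:33, same day
→ 2022-06-08 19:33 YRW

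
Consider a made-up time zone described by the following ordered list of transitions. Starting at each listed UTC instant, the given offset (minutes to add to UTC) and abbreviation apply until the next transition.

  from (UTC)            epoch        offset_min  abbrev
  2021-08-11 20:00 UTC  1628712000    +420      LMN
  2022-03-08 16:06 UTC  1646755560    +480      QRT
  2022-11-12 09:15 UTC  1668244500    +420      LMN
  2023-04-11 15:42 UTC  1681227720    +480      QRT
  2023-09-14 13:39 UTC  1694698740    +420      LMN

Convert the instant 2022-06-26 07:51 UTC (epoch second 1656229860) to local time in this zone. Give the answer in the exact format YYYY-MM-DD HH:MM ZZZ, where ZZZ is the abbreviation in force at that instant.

2022-06-26 15:51 QRT

Query: 2022-06-26 07:51 UTC
Rule 2/5 (QRT, +08:00): 2022-03-08 16:06 UTC ≤ query < 2022-11-12 09:15 UTC
7·60 + 51 + 480 = 951 min
951 = 0·1440 + 951; 951 = 15·60 + 51 → 15:51, same day
→ 2022-06-26 15:51 QRT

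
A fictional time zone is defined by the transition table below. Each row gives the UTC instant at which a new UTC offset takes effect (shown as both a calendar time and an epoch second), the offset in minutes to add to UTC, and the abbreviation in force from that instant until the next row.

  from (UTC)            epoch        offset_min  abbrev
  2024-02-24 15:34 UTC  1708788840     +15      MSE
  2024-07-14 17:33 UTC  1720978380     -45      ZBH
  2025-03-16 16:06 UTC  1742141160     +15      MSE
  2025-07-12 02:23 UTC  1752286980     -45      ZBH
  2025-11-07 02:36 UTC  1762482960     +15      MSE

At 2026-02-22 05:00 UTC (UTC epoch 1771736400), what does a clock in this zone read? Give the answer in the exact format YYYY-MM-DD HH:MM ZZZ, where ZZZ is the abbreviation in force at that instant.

Query: 2026-02-22 05:00 UTC
Rule 5/5 (MSE, +00:15): 2025-11-07 02:36 UTC ≤ query < +∞
5·60 + 0 + 15 = 315 min
315 = 0·1440 + 315; 315 = 5·60 + 15 → 05:15, same day
→ 2026-02-22 05:15 MSE

2026-02-22 05:15 MSE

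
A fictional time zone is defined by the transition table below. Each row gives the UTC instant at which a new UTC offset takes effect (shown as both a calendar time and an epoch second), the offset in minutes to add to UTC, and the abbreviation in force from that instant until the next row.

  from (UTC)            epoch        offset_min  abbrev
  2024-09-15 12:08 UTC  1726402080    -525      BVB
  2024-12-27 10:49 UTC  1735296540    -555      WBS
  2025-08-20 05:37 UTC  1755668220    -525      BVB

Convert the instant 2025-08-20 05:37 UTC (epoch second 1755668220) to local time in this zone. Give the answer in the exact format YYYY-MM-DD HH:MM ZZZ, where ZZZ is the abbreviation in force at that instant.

Query: 2025-08-20 05:37 UTC
Rule 3/3 (BVB, -08:45): 2025-08-20 05:37 UTC ≤ query < +∞
5·60 + 37 - 525 = -188 min
-188 = -1·1440 + 1252; 1252 = 20·60 + 52 → 20:52, 2025-08-20 - 1 day = 2025-08-19
→ 2025-08-19 20:52 BVB

2025-08-19 20:52 BVB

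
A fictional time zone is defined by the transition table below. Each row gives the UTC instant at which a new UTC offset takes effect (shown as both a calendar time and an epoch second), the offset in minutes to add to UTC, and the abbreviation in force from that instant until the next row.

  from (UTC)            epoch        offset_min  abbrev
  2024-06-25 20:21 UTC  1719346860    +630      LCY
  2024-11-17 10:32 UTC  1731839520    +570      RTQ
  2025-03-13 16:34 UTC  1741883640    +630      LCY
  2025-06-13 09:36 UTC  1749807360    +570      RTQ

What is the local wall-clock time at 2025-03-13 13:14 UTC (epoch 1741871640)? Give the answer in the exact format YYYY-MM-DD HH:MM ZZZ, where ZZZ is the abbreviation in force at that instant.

Query: 2025-03-13 13:14 UTC
Rule 2/4 (RTQ, +09:30): 2024-11-17 10:32 UTC ≤ query < 2025-03-13 16:34 UTC
13·60 + 14 + 570 = 1364 min
1364 = 0·1440 + 1364; 1364 = 22·60 + 44 → 22:44, same day
→ 2025-03-13 22:44 RTQ

2025-03-13 22:44 RTQ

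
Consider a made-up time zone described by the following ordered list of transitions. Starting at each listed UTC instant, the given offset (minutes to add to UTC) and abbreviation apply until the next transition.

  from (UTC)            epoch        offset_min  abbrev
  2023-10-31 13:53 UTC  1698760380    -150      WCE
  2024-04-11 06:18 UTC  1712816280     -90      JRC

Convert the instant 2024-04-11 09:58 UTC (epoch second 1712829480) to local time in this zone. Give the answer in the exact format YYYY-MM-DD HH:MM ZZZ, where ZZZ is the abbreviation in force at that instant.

Query: 2024-04-11 09:58 UTC
Rule 2/2 (JRC, -01:30): 2024-04-11 06:18 UTC ≤ query < +∞
9·60 + 58 - 90 = 508 min
508 = 0·1440 + 508; 508 = 8·60 + 28 → 08:28, same day
→ 2024-04-11 08:28 JRC

2024-04-11 08:28 JRC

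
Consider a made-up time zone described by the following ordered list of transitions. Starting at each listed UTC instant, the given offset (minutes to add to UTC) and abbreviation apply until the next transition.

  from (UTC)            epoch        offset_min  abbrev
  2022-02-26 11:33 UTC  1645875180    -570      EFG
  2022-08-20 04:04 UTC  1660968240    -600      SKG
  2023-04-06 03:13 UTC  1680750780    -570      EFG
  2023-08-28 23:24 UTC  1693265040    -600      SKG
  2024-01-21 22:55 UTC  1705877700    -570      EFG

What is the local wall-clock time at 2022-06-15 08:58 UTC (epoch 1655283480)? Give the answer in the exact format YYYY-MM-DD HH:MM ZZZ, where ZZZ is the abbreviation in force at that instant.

2022-06-14 23:28 EFG

Query: 2022-06-15 08:58 UTC
Rule 1/5 (EFG, -09:30): 2022-02-26 11:33 UTC ≤ query < 2022-08-20 04:04 UTC
8·60 + 58 - 570 = -32 min
-32 = -1·1440 + 1408; 1408 = 23·60 + 28 → 23:28, 2022-06-15 - 1 day = 2022-06-14
→ 2022-06-14 23:28 EFG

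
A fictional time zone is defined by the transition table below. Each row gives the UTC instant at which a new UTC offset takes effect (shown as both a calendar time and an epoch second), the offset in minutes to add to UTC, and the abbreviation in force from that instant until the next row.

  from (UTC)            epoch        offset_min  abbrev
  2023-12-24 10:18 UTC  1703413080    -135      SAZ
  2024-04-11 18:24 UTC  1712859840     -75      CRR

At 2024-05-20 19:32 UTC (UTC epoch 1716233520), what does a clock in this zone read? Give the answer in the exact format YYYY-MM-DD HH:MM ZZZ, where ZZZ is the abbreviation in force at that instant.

2024-05-20 18:17 CRR

Query: 2024-05-20 19:32 UTC
Rule 2/2 (CRR, -01:15): 2024-04-11 18:24 UTC ≤ query < +∞
19·60 + 32 - 75 = 1097 min
1097 = 0·1440 + 1097; 1097 = 18·60 + 17 → 18:17, same day
→ 2024-05-20 18:17 CRR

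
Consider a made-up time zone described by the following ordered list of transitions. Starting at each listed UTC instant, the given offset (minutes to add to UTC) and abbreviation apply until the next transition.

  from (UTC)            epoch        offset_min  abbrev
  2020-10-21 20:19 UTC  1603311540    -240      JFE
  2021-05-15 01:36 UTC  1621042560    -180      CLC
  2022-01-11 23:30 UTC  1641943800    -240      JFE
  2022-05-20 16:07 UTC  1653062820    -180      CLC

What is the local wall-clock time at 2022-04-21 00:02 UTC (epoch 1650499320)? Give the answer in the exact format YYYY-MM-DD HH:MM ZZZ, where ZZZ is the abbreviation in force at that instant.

Query: 2022-04-21 00:02 UTC
Rule 3/4 (JFE, -04:00): 2022-01-11 23:30 UTC ≤ query < 2022-05-20 16:07 UTC
0·60 + 2 - 240 = -238 min
-238 = -1·1440 + 1202; 1202 = 20·60 + 2 → 20:02, 2022-04-21 - 1 day = 2022-04-20
→ 2022-04-20 20:02 JFE

2022-04-20 20:02 JFE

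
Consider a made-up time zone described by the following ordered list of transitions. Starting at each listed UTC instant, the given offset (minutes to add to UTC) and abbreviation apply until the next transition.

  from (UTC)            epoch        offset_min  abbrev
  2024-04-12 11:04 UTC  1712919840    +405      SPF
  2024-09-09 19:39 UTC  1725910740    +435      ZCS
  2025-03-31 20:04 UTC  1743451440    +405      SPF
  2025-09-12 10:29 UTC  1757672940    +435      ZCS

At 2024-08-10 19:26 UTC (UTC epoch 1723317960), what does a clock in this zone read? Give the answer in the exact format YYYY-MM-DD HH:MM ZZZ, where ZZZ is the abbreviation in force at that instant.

Query: 2024-08-10 19:26 UTC
Rule 1/4 (SPF, +06:45): 2024-04-12 11:04 UTC ≤ query < 2024-09-09 19:39 UTC
19·60 + 26 + 405 = 1571 min
1571 = 1·1440 + 131; 131 = 2·60 + 11 → 02:11, 2024-08-10 + 1 day = 2024-08-11
→ 2024-08-11 02:11 SPF

2024-08-11 02:11 SPF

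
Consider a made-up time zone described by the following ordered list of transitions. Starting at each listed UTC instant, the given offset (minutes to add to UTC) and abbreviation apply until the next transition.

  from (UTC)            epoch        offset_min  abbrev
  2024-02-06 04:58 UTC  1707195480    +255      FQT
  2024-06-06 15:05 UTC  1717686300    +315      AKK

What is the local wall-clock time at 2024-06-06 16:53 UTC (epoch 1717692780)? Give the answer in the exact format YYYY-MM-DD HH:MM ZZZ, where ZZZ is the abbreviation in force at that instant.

2024-06-06 22:08 AKK

Query: 2024-06-06 16:53 UTC
Rule 2/2 (AKK, +05:15): 2024-06-06 15:05 UTC ≤ query < +∞
16·60 + 53 + 315 = 1328 min
1328 = 0·1440 + 1328; 1328 = 22·60 + 8 → 22:08, same day
→ 2024-06-06 22:08 AKK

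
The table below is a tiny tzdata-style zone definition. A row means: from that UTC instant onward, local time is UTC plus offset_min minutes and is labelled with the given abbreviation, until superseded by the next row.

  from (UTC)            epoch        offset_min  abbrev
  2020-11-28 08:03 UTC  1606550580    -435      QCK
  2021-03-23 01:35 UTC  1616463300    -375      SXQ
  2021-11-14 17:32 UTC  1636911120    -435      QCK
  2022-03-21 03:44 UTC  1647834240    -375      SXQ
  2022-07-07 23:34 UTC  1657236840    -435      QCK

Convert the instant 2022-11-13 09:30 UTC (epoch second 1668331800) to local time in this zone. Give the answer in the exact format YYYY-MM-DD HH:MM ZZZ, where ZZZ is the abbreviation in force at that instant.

2022-11-13 02:15 QCK

Query: 2022-11-13 09:30 UTC
Rule 5/5 (QCK, -07:15): 2022-07-07 23:34 UTC ≤ query < +∞
9·60 + 30 - 435 = 135 min
135 = 0·1440 + 135; 135 = 2·60 + 15 → 02:15, same day
→ 2022-11-13 02:15 QCK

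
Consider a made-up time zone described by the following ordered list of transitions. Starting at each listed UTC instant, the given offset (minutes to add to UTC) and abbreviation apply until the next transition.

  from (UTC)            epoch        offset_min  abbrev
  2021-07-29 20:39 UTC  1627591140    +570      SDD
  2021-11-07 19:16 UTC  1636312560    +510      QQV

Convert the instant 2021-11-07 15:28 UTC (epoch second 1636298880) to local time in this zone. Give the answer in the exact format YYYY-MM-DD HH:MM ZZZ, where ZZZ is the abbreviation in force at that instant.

2021-11-08 00:58 SDD

Query: 2021-11-07 15:28 UTC
Rule 1/2 (SDD, +09:30): 2021-07-29 20:39 UTC ≤ query < 2021-11-07 19:16 UTC
15·60 + 28 + 570 = 1498 min
1498 = 1·1440 + 58; 58 = 0·60 + 58 → 00:58, 2021-11-07 + 1 day = 2021-11-08
→ 2021-11-08 00:58 SDD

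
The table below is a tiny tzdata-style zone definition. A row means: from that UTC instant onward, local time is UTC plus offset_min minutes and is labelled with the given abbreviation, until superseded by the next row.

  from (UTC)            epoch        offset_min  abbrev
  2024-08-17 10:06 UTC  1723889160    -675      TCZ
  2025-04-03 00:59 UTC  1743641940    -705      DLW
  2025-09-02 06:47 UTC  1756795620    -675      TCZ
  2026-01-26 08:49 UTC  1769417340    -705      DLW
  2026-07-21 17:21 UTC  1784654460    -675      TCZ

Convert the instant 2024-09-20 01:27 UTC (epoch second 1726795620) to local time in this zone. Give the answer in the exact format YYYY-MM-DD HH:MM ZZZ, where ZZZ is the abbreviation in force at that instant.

Query: 2024-09-20 01:27 UTC
Rule 1/5 (TCZ, -11:15): 2024-08-17 10:06 UTC ≤ query < 2025-04-03 00:59 UTC
1·60 + 27 - 675 = -588 min
-588 = -1·1440 + 852; 852 = 14·60 + 12 → 14:12, 2024-09-20 - 1 day = 2024-09-19
→ 2024-09-19 14:12 TCZ

2024-09-19 14:12 TCZ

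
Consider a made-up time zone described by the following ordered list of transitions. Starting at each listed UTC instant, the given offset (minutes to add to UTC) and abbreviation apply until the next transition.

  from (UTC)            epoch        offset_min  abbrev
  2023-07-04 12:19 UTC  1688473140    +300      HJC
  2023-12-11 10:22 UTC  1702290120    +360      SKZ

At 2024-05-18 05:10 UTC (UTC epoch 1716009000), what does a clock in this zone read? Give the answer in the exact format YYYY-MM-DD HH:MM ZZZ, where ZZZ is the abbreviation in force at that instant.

2024-05-18 11:10 SKZ

Query: 2024-05-18 05:10 UTC
Rule 2/2 (SKZ, +06:00): 2023-12-11 10:22 UTC ≤ query < +∞
5·60 + 10 + 360 = 670 min
670 = 0·1440 + 670; 670 = 11·60 + 10 → 11:10, same day
→ 2024-05-18 11:10 SKZ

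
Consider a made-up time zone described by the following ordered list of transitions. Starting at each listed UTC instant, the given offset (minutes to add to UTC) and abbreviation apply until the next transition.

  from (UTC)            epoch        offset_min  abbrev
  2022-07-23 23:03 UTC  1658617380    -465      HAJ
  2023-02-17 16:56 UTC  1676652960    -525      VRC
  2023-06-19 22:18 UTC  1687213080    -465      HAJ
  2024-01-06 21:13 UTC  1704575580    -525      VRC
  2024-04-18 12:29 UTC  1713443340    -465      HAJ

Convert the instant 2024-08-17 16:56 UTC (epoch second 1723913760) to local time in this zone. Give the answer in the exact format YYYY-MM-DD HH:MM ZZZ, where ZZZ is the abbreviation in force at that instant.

2024-08-17 09:11 HAJ

Query: 2024-08-17 16:56 UTC
Rule 5/5 (HAJ, -07:45): 2024-04-18 12:29 UTC ≤ query < +∞
16·60 + 56 - 465 = 551 min
551 = 0·1440 + 551; 551 = 9·60 + 11 → 09:11, same day
→ 2024-08-17 09:11 HAJ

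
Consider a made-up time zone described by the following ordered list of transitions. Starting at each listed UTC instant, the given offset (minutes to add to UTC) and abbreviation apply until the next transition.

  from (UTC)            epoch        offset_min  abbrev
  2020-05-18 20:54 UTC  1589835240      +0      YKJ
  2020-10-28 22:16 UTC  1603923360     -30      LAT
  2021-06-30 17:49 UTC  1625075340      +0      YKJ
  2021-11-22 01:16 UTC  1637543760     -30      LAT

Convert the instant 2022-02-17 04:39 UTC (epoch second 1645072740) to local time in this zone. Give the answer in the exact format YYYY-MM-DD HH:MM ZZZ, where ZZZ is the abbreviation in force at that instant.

Query: 2022-02-17 04:39 UTC
Rule 4/4 (LAT, -00:30): 2021-11-22 01:16 UTC ≤ query < +∞
4·60 + 39 - 30 = 249 min
249 = 0·1440 + 249; 249 = 4·60 + 9 → 04:09, same day
→ 2022-02-17 04:09 LAT

2022-02-17 04:09 LAT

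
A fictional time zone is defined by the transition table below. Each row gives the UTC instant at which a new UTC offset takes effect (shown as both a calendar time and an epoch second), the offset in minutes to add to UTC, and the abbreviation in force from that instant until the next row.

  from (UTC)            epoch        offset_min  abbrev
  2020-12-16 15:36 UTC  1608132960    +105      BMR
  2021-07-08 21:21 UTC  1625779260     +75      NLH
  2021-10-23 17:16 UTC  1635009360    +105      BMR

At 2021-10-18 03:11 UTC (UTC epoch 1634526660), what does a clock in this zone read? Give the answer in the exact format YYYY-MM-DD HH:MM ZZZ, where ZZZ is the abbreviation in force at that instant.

Query: 2021-10-18 03:11 UTC
Rule 2/3 (NLH, +01:15): 2021-07-08 21:21 UTC ≤ query < 2021-10-23 17:16 UTC
3·60 + 11 + 75 = 266 min
266 = 0·1440 + 266; 266 = 4·60 + 26 → 04:26, same day
→ 2021-10-18 04:26 NLH

2021-10-18 04:26 NLH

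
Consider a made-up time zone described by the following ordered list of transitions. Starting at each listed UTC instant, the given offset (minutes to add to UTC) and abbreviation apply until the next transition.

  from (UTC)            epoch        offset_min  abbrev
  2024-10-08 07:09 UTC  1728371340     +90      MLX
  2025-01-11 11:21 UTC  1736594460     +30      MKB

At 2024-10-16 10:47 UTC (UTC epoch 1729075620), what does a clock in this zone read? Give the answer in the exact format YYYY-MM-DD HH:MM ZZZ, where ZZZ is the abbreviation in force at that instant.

2024-10-16 12:17 MLX

Query: 2024-10-16 10:47 UTC
Rule 1/2 (MLX, +01:30): 2024-10-08 07:09 UTC ≤ query < 2025-01-11 11:21 UTC
10·60 + 47 + 90 = 737 min
737 = 0·1440 + 737; 737 = 12·60 + 17 → 12:17, same day
→ 2024-10-16 12:17 MLX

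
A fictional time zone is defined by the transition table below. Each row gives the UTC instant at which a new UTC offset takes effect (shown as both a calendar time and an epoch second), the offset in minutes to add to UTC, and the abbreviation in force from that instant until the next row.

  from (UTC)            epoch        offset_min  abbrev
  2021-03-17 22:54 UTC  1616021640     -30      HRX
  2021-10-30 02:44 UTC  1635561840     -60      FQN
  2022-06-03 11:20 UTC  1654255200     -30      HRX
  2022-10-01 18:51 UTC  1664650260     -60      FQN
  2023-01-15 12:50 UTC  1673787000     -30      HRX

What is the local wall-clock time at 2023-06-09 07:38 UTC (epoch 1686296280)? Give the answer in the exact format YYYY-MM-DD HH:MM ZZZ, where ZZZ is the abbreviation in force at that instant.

2023-06-09 07:08 HRX

Query: 2023-06-09 07:38 UTC
Rule 5/5 (HRX, -00:30): 2023-01-15 12:50 UTC ≤ query < +∞
7·60 + 38 - 30 = 428 min
428 = 0·1440 + 428; 428 = 7·60 + 8 → 07:08, same day
→ 2023-06-09 07:08 HRX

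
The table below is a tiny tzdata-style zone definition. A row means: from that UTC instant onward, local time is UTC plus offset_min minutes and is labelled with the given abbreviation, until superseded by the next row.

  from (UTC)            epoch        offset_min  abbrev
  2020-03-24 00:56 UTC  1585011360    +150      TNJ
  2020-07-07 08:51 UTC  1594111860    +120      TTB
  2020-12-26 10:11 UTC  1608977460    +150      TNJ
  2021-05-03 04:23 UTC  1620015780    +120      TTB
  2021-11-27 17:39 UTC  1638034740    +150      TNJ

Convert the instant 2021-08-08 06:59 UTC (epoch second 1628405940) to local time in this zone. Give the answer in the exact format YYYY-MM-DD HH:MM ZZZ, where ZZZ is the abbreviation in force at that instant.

2021-08-08 08:59 TTB

Query: 2021-08-08 06:59 UTC
Rule 4/5 (TTB, +02:00): 2021-05-03 04:23 UTC ≤ query < 2021-11-27 17:39 UTC
6·60 + 59 + 120 = 539 min
539 = 0·1440 + 539; 539 = 8·60 + 59 → 08:59, same day
→ 2021-08-08 08:59 TTB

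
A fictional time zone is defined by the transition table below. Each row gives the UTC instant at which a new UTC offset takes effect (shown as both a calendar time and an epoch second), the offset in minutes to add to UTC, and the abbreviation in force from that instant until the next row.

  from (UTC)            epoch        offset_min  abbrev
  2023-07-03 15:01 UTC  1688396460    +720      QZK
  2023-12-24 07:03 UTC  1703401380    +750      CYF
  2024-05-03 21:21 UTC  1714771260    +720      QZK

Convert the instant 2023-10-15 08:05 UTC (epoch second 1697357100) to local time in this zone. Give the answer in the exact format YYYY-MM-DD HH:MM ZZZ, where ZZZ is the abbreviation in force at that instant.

Query: 2023-10-15 08:05 UTC
Rule 1/3 (QZK, +12:00): 2023-07-03 15:01 UTC ≤ query < 2023-12-24 07:03 UTC
8·60 + 5 + 720 = 1205 min
1205 = 0·1440 + 1205; 1205 = 20·60 + 5 → 20:05, same day
→ 2023-10-15 20:05 QZK

2023-10-15 20:05 QZK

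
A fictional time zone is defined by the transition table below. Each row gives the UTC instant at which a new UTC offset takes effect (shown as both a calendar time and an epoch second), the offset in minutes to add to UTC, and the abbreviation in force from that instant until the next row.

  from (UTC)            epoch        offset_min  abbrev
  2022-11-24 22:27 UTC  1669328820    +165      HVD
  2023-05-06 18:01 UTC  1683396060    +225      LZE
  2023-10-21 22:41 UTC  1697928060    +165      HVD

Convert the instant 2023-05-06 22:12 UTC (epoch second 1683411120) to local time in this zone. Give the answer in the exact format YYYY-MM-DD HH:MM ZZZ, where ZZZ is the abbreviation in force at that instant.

Query: 2023-05-06 22:12 UTC
Rule 2/3 (LZE, +03:45): 2023-05-06 18:01 UTC ≤ query < 2023-10-21 22:41 UTC
22·60 + 12 + 225 = 1557 min
1557 = 1·1440 + 117; 117 = 1·60 + 57 → 01:57, 2023-05-06 + 1 day = 2023-05-07
→ 2023-05-07 01:57 LZE

2023-05-07 01:57 LZE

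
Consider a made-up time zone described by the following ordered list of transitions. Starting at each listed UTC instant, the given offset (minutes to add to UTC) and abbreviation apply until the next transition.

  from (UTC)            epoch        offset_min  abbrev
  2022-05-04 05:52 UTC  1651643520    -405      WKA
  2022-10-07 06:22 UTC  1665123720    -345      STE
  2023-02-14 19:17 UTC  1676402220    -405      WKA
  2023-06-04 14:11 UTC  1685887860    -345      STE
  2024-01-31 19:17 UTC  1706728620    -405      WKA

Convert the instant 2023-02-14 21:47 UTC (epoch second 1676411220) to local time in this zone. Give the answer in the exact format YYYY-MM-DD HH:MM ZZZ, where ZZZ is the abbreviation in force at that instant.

2023-02-14 15:02 WKA

Query: 2023-02-14 21:47 UTC
Rule 3/5 (WKA, -06:45): 2023-02-14 19:17 UTC ≤ query < 2023-06-04 14:11 UTC
21·60 + 47 - 405 = 902 min
902 = 0·1440 + 902; 902 = 15·60 + 2 → 15:02, same day
→ 2023-02-14 15:02 WKA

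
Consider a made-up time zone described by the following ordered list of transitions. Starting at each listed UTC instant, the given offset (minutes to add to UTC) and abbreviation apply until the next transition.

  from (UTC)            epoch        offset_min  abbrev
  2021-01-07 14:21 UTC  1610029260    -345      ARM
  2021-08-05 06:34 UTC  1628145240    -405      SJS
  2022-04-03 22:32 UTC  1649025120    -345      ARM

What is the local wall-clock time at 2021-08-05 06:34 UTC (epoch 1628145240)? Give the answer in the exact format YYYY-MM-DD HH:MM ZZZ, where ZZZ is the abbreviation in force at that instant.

2021-08-04 23:49 SJS

Query: 2021-08-05 06:34 UTC
Rule 2/3 (SJS, -06:45): 2021-08-05 06:34 UTC ≤ query < 2022-04-03 22:32 UTC
6·60 + 34 - 405 = -11 min
-11 = -1·1440 + 1429; 1429 = 23·60 + 49 → 23:49, 2021-08-05 - 1 day = 2021-08-04
→ 2021-08-04 23:49 SJS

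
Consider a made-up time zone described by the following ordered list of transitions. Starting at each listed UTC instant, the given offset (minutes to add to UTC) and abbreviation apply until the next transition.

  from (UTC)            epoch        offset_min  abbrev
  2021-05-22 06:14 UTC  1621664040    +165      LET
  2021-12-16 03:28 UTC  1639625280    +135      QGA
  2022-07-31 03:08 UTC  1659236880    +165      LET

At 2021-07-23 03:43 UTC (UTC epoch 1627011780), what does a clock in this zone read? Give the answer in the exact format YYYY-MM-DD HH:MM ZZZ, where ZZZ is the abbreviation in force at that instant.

2021-07-23 06:28 LET

Query: 2021-07-23 03:43 UTC
Rule 1/3 (LET, +02:45): 2021-05-22 06:14 UTC ≤ query < 2021-12-16 03:28 UTC
3·60 + 43 + 165 = 388 min
388 = 0·1440 + 388; 388 = 6·60 + 28 → 06:28, same day
→ 2021-07-23 06:28 LET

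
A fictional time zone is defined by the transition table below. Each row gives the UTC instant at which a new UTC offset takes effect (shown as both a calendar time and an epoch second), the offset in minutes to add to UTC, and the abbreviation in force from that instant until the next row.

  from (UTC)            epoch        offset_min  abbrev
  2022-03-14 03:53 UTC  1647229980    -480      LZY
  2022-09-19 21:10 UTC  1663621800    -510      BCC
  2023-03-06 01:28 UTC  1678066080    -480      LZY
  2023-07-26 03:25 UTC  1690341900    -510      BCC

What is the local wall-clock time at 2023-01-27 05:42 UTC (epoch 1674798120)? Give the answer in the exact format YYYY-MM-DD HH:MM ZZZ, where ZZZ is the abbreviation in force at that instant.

Query: 2023-01-27 05:42 UTC
Rule 2/4 (BCC, -08:30): 2022-09-19 21:10 UTC ≤ query < 2023-03-06 01:28 UTC
5·60 + 42 - 510 = -168 min
-168 = -1·1440 + 1272; 1272 = 21·60 + 12 → 21:12, 2023-01-27 - 1 day = 2023-01-26
→ 2023-01-26 21:12 BCC

2023-01-26 21:12 BCC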